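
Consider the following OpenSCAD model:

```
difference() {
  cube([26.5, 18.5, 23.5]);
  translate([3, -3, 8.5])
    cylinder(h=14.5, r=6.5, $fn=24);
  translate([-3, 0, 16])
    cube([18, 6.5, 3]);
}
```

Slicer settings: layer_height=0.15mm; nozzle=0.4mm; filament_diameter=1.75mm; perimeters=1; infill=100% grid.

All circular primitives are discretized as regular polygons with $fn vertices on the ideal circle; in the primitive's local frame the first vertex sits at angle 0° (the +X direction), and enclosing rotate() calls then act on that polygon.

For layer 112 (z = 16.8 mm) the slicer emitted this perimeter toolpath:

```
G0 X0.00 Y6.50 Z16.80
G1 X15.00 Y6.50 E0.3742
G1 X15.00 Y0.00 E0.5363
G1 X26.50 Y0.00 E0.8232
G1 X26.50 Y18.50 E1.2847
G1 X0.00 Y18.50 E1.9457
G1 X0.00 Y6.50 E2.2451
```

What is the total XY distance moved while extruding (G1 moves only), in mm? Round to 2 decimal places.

Sum the Euclidean lengths of each G1 segment: total = 90.00 mm.

90.00 mm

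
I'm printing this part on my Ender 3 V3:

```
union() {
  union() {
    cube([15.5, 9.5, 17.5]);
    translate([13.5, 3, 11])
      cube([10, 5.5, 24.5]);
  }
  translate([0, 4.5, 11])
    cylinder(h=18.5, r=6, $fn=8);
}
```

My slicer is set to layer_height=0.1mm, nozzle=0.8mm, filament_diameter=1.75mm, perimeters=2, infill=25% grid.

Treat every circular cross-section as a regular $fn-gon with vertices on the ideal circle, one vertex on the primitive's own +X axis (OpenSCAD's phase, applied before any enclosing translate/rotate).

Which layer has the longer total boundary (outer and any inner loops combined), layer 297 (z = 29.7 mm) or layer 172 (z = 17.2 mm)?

Layer 297 (z = 29.7): the cube is not intersected at this z (z outside [0, 17.5]); the cube at (13.5, 3) is present — its section is the full 10×5.5 rectangle (perimeter 31.00 mm); Combining (union): only the 10×5.5 cube at (13.5, 3) is present, so the union is just that shape — boundary = 31.00 mm; the cylinder at (0, 4.5) does not reach this height (z outside [11, 29.5]); Taking the union: only that combined region is present, so the union is just that shape — boundary = 31.00 mm. So its perimeter = 31.00 mm. Layer 172 (z = 17.2): the 15.5×9.5 cube contributes its full rectangle (perimeter 50.00 mm); the cube at (13.5, 3) (footprint 10×5.5) is included at this height (perimeter 31.00 mm); Taking the union: the regions partially overlap (shared area 11.00 mm²), so the edge portions inside another operand are dropped and the merged outline is re-measured after clipping — boundary = 66.00 mm; the r=6 cylinder at (0, 4.5) contributes a regular 8-gon of circumradius 6 (perimeter = 2·8·6.000·sin(180°/8) = 36.74 mm); Merging all regions: the regions partially overlap (shared area 46.99 mm²), so the edge portions inside another operand are dropped and the merged outline is re-measured after clipping — boundary = 75.37 mm. So its perimeter = 75.37 mm. Layer 172 is larger (75.37 vs 31.00 mm).

layer 172 (z = 17.2 mm)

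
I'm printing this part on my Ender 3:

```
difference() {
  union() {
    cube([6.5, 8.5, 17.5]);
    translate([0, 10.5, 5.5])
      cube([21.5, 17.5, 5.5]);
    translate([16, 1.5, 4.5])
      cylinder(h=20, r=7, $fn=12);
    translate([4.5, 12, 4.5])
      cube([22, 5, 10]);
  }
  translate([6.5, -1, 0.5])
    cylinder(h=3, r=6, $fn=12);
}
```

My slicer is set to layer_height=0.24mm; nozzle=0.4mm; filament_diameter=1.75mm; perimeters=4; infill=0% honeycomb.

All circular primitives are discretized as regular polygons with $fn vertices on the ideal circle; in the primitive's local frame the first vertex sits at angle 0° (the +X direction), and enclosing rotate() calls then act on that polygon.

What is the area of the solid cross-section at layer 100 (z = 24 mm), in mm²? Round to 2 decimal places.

At z = 24 mm: the cube is absent (z outside [0, 17.5]); the cube at (0, 10.5) does not reach this height (z outside [5.5, 11]); the r=7 cylinder at (16, 1.5) contributes a regular 12-gon of circumradius 7 (area = (12/2)·7.000²·sin(360°/12) = 147.00 mm²); the cube at (4.5, 12) is not intersected at this z (z outside [4.5, 14.5]); Combining (union): only the r=7 cylinder at (16, 1.5) is present, so the union is just that shape — area = 147.00 mm²; the cylinder at (6.5, -1) is absent (z outside [0.5, 3.5]); After the difference (first − rest): none of the subtracted shapes is present at this height, so that combined region is unchanged — area = 147.00 mm². Overall, the cross-section is a single solid region. Net area = 147.00 mm².

147.00 mm²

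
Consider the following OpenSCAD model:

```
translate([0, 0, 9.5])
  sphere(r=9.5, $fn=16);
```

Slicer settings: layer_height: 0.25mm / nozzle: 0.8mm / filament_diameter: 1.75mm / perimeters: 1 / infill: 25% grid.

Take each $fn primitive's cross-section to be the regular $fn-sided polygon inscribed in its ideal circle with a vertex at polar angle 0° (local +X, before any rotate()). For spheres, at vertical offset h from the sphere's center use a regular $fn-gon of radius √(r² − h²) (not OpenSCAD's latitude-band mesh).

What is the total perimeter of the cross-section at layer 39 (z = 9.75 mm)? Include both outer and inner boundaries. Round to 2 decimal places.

59.29 mm

At z = 9.75 mm: the sphere: section is a regular 16-gon, circumradius = √(r²−h²) = √(9.5²−0.25²) = 9.497 (perimeter = 2·16·9.497·sin(180°/16) = 59.29 mm). Overall, the cross-section is a single solid region. Total boundary length (outer) = 59.29 mm.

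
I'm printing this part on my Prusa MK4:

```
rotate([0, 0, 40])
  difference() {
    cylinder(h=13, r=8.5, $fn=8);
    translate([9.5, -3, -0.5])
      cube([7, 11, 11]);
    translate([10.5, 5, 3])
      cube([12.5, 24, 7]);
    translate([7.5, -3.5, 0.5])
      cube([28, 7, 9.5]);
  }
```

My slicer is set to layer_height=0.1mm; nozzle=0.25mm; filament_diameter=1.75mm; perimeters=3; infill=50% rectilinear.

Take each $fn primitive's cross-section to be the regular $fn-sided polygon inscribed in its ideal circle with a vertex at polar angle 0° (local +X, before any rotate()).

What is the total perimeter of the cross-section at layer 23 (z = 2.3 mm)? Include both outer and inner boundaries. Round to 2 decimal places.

At z = 2.3 mm: the r=8.5 cylinder gives a regular 8-gon of circumradius 8.5 (constant along its height) (perimeter = 2·8·8.500·sin(180°/8) = 52.04 mm); the 7×11 cube at (9.5, -3) contributes its full rectangle (perimeter 36.00 mm); the cube at (10.5, 5) is not intersected at this z (z outside [3, 10]); the cube at (7.5, -3.5) (footprint 28×7) is included at this height (perimeter 70.00 mm); Subtracting the remaining from the first: starting from the r=8.5 cylinder, the 7×11 cube at (9.5, -3) misses the remaining region (no effect); the 28×7 cube at (7.5, -3.5) partially overlaps it — only the 2.41 mm² overlap (of its 196.00 mm²) is removed, clipping the outline — boundary = 51.65 mm; (rotated 40° about Z; rotation is an isometry so areas/perimeters/island counts are preserved). Overall, the cross-section is a single solid region. Total boundary length (outer) = 51.65 mm.

51.65 mm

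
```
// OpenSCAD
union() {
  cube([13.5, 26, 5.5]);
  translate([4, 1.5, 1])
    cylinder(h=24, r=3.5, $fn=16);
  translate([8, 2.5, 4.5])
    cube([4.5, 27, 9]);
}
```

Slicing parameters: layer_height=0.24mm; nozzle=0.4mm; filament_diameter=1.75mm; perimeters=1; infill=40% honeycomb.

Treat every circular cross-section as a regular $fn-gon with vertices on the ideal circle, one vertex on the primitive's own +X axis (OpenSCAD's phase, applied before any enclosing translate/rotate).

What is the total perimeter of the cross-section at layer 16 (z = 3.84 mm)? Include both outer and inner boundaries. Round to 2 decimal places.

At z = 3.84 mm: the 13.5×26 cube contributes its full rectangle (perimeter 79.00 mm); the cylinder at (4, 1.5): section is a regular 16-gon, circumradius r=3.5 (perimeter = 2·16·3.500·sin(180°/16) = 21.85 mm); the cube at (8, 2.5) is absent (z outside [4.5, 13.5]); Merging all regions: the regions partially overlap (shared area 28.79 mm²), so the edge portions inside another operand are dropped and the merged outline is re-measured after clipping — boundary = 80.55 mm. Overall, the cross-section is a single solid region. Total boundary length (outer) = 80.55 mm.

80.55 mm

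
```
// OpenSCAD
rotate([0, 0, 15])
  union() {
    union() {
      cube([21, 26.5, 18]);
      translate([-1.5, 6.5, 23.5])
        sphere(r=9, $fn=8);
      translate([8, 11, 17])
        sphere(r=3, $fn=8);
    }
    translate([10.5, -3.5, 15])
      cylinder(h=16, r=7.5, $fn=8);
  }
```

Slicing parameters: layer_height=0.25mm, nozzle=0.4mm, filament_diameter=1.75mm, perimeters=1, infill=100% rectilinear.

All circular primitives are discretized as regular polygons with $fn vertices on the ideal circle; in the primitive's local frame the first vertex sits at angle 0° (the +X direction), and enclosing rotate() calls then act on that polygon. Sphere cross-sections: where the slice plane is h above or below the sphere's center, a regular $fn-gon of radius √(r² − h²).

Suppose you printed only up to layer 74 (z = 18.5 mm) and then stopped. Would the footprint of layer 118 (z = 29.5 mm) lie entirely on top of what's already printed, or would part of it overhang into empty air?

Compare the two slices. At z = 18.5: the cube is not intersected at this z (z outside [0, 18]); the r=9 sphere at (-1.5, 6.5) contributes a regular 8-gon of circumradius √(9²−5²) = 7.483 (area = (8/2)·7.483²·sin(360°/8) = 158.39 mm²); the r=3 sphere at (8, 11) slices to a regular 8-gon of circumradius 2.598 (√(r²−h²) with h=1.5 from center) (area = (8/2)·2.598²·sin(360°/8) = 19.09 mm²); Merging all regions: the 2 present regions are separate (no shared area or edge), so areas and boundary lengths simply add and each stays a separate island — area = 177.48 mm²; the r=7.5 cylinder at (10.5, -3.5) gives a regular 8-gon of circumradius 7.5 (constant along its height) (area = (8/2)·7.500²·sin(360°/8) = 159.10 mm²); Combining (union): the 2 present regions are separate (no shared area or edge), so areas and boundary lengths simply add and each stays a separate island — area = 336.58 mm²; (rotated 15° about Z; rotation is an isometry so areas/perimeters/island counts are preserved). At z = 29.5: the cube is absent (z outside [0, 18]); the sphere at (-1.5, 6.5): section is a regular 8-gon, circumradius = √(r²−h²) = √(9²−6²) = 6.708 (area = (8/2)·6.708²·sin(360°/8) = 127.28 mm²); the sphere at (8, 11) is not intersected at this z (|z−center|=12.500 > r=3); Taking the union: only the r=9 sphere at (-1.5, 6.5) is present, so the union is just that shape — area = 127.28 mm²; the r=7.5 cylinder at (10.5, -3.5) gives a regular 8-gon of circumradius 7.5 (constant along its height) (area = (8/2)·7.500²·sin(360°/8) = 159.10 mm²); Merging all regions: the 2 present regions are separate (no shared area or edge), so areas and boundary lengths simply add and each stays a separate island — area = 286.38 mm²; (whole slice rotated 15° about Z — lengths, areas and connectivity unchanged). Checking containment: the cross-section at z = 29.5 is a subset of the cross-section at z = 18.5.

entirely on top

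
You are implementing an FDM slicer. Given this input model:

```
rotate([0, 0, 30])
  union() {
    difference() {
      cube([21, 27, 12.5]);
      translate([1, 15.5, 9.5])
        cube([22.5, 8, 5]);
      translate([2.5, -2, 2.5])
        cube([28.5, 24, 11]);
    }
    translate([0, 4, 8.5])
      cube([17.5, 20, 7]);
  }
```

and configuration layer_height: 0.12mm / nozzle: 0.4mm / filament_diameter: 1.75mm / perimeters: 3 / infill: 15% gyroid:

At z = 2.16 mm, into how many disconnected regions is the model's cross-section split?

At z = 2.16 mm: the cube is present — its section is the full 21×27 rectangle; the cube at (1, 15.5) is absent (z outside [9.5, 14.5]); the cube at (2.5, -2) is absent (z outside [2.5, 13.5]); After the difference (first − rest): none of the subtracted shapes is present at this height, so the 21×27 cube is unchanged — 1 connected region; the cube at (0, 4) is absent (z outside [8.5, 15.5]); Combining (union): only that combined region is present, so the union is just that shape — 1 connected region; (whole slice rotated 30° about Z — lengths, areas and connectivity unchanged). The result has 1 disconnected region.

1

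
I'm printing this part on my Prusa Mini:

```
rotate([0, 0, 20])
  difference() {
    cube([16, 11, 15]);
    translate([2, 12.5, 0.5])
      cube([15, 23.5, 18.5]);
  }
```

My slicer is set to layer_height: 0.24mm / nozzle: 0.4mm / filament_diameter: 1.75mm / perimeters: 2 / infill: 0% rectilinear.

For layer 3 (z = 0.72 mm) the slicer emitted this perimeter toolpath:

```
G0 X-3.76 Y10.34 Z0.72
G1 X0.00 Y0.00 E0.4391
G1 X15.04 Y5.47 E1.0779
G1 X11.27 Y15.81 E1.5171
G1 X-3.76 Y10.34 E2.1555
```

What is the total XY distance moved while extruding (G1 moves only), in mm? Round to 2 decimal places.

54.01 mm

Sum the Euclidean lengths of each G1 segment: total = 54.01 mm.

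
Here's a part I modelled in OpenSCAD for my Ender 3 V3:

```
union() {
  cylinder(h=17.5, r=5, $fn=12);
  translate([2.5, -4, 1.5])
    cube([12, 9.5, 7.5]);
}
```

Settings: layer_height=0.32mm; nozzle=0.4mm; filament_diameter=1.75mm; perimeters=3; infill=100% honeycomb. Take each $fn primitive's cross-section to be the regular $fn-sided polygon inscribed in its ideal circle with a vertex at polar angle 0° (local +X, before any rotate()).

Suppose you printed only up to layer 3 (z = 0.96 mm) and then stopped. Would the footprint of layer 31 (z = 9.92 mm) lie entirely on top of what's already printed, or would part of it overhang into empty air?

Compare the two slices. At z = 0.96: the r=5 cylinder gives a regular 12-gon of circumradius 5 (constant along its height) (area = (12/2)·5.000²·sin(360°/12) = 75.00 mm²); the cube at (2.5, -4) is not intersected at this z (z outside [1.5, 9]); Combining (union): only the r=5 cylinder is present, so the union is just that shape — area = 75.00 mm². At z = 9.92: the cylinder: section is a regular 12-gon, circumradius r=5 (area = (12/2)·5.000²·sin(360°/12) = 75.00 mm²); the cube at (2.5, -4) does not reach this height (z outside [1.5, 9]); Taking the union: only the r=5 cylinder is present, so the union is just that shape — area = 75.00 mm². Checking containment: the cross-section at z = 9.92 is a subset of the cross-section at z = 0.96.

entirely on top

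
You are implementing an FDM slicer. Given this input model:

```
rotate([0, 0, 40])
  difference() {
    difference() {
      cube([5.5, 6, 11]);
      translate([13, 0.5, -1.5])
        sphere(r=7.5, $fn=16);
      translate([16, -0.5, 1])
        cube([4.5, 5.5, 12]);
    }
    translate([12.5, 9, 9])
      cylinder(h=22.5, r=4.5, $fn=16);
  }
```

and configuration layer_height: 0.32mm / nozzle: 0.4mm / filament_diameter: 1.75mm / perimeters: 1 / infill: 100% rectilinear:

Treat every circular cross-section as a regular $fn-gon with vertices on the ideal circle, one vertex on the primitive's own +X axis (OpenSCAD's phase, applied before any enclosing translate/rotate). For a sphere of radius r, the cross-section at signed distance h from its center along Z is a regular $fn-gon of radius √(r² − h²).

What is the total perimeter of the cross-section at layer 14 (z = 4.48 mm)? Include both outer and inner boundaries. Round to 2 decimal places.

23.00 mm

At z = 4.48 mm: the 5.5×6 cube contributes its full rectangle (perimeter 23.00 mm); the r=7.5 sphere at (13, 0.5) slices to a regular 16-gon of circumradius 4.527 (√(r²−h²) with h=5.98 from center) (perimeter = 2·16·4.527·sin(180°/16) = 28.26 mm); the cube at (16, -0.5) is present — its section is the full 4.5×5.5 rectangle (perimeter 20.00 mm); After the difference (first − rest): starting from the 5.5×6 cube, the r=7.5 sphere at (13, 0.5) misses the remaining region (no effect); the 4.5×5.5 cube at (16, -0.5) misses the remaining region (no effect) — boundary = 23.00 mm; the cylinder at (12.5, 9) is not intersected at this z (z outside [9, 31.5]); Subtracting the remaining from the first: none of the subtracted shapes is present at this height, so the result so far is unchanged — boundary = 23.00 mm; (rotated 40° about Z; rotation is an isometry so areas/perimeters/island counts are preserved). Overall, the cross-section is a single solid region. Total boundary length (outer) = 23.00 mm.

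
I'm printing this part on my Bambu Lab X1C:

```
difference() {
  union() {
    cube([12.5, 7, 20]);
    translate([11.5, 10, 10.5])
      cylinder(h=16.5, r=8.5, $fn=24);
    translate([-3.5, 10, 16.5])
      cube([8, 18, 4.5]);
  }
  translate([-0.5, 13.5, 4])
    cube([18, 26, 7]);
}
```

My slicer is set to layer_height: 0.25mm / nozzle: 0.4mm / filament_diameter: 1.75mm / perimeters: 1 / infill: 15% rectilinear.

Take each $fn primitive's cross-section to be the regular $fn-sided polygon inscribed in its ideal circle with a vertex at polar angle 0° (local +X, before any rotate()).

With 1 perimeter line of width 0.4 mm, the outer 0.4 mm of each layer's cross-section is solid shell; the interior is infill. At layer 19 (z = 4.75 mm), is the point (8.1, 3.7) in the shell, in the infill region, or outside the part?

infill

At z = 4.75 mm: the cube is present — its section is the full 12.5×7 rectangle; the cylinder at (11.5, 10) is not intersected at this z (z outside [10.5, 27]); the cube at (-3.5, 10) is not intersected at this z (z outside [16.5, 21]); Taking the union: only the 12.5×7 cube is present, so the union is just that shape — 1 connected region; the cube at (-0.5, 13.5) is present — its section is the full 18×26 rectangle; Subtracting the remaining from the first: starting from that combined region, the 18×26 cube at (-0.5, 13.5) misses the remaining region (no effect) — 1 connected region. Overall, the cross-section is a single solid region. The nearest boundary edge runs (0.00, 7.00)→(12.50, 7.00); distance from the point to it = 3.30 mm. The point is inside the cross-section and 3.30 mm from the nearest boundary — more than the 0.4 mm shell width (1 × 0.4), so it's in the infill interior.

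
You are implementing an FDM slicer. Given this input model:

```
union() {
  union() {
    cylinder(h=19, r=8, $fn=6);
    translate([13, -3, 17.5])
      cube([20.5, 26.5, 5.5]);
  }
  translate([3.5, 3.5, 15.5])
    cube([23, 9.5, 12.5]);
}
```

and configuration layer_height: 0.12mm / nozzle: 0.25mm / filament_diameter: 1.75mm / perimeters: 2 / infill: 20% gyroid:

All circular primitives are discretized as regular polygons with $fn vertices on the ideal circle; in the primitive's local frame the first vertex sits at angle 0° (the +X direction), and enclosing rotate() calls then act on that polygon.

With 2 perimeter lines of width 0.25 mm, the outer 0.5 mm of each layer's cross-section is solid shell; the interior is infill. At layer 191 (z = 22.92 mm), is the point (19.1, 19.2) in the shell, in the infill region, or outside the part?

infill

At z = 22.92 mm: the cylinder is absent (z outside [0, 19]); the 20.5×26.5 cube at (13, -3) contributes its full rectangle; Combining (union): only the 20.5×26.5 cube at (13, -3) is present, so the union is just that shape — 1 connected region; the cube at (3.5, 3.5) is present — its section is the full 23×9.5 rectangle; Taking the union: the regions partially overlap (shared area 128.25 mm²), so overlapping operands fuse into one piece — 1 connected region. Overall, the cross-section is a single solid region. The nearest boundary edge runs (13.00, 23.50)→(33.50, 23.50); distance from the point to it = 4.30 mm. The point is inside the cross-section and 4.30 mm from the nearest boundary — more than the 0.5 mm shell width (2 × 0.25), so it's in the infill interior.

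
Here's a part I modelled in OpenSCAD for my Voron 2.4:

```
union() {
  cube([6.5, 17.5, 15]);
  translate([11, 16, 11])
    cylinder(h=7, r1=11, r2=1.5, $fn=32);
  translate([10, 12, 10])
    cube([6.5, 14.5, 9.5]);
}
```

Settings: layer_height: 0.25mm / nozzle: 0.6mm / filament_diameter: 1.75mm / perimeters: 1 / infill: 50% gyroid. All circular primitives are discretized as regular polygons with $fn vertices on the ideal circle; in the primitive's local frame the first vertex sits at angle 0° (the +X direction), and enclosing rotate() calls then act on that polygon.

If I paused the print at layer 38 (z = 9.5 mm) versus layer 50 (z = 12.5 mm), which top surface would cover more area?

layer 50 (z = 12.5 mm)

Layer 38 (z = 9.5): the cube (footprint 6.5×17.5) is included at this height (area 113.75 mm²); the cone at (11, 16) is absent (z outside [11, 18]); the cube at (10, 12) is absent (z outside [10, 19.5]); Combining (union): only the 6.5×17.5 cube is present, so the union is just that shape — area = 113.75 mm². So its area = 113.75 mm². Layer 50 (z = 12.5): the cube is present — its section is the full 6.5×17.5 rectangle (area 113.75 mm²); the cone at (11, 16) (r1=11→r2=1.5) has section circumradius 8.964 here — a regular 32-gon (area = (32/2)·8.964²·sin(360°/32) = 250.83 mm²); the cube at (10, 12) (footprint 6.5×14.5) is included at this height (area 94.25 mm²); Merging all regions: the regions partially overlap — summed areas 458.83 mm² minus the doubly-counted overlap 111.61 mm² gives 347.22 mm² — area = 347.22 mm². So its area = 347.22 mm². Layer 50 is larger (347.22 vs 113.75 mm²).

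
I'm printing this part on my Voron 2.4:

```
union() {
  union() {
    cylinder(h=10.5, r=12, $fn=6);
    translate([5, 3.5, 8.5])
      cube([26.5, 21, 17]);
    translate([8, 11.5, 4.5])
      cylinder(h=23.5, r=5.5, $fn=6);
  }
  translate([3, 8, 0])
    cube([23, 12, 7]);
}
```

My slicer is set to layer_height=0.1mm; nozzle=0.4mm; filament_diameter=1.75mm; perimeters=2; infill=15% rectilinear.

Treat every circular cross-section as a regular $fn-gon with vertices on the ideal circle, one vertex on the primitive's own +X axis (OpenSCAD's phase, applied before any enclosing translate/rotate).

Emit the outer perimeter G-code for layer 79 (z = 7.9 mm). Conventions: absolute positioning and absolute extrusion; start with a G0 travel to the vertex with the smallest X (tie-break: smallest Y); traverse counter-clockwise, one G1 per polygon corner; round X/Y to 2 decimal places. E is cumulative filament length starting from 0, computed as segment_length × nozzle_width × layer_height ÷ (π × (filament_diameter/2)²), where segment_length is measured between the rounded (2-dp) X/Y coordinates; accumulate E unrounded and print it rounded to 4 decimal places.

G0 X-12.00 Y0.00 Z7.90
G1 X-6.00 Y-10.39 E0.1995
G1 X6.00 Y-10.39 E0.3991
G1 X12.00 Y0.00 E0.5986
G1 X8.11 Y6.74 E0.7280
G1 X10.75 Y6.74 E0.7719
G1 X13.50 Y11.50 E0.8634
G1 X10.75 Y16.26 E0.9548
G1 X5.25 Y16.26 E1.0462
G1 X2.50 Y11.50 E1.1377
G1 X3.14 Y10.39 E1.1590
G1 X-6.00 Y10.39 E1.3110
G1 X-12.00 Y0.00 E1.5105

At z = 7.9 mm: the cylinder: section is a regular 6-gon, circumradius r=12; the cube at (5, 3.5) is not intersected at this z (z outside [8.5, 25.5]); the cylinder at (8, 11.5): section is a regular 6-gon, circumradius r=5.5; Combining (union): the regions partially overlap (shared area 10.46 mm²), so overlapping operands fuse into one piece — 1 connected region; the cube at (3, 8) is not intersected at this z (z outside [0, 7]); Combining (union): only that combined region is present, so the union is just that shape — 1 connected region. The outline is a single polygon with 12 vertices. Extrusion per mm of travel: 0.4 × 0.1 / (π × 0.875²) = 0.016630. Accumulating E over each segment gives final E = 1.5105.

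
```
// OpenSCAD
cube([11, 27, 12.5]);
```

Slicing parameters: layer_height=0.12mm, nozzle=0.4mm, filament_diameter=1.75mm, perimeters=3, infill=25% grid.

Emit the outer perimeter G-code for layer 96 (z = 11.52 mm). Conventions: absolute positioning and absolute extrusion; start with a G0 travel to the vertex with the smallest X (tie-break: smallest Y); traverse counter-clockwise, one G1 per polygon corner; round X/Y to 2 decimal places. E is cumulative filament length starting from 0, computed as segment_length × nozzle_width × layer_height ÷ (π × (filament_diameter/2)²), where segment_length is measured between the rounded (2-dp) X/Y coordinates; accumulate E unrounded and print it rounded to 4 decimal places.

At z = 11.52 mm: the cube (footprint 11×27) is included at this height. The outline is a single polygon with 4 vertices. Extrusion per mm of travel: 0.4 × 0.12 / (π × 0.875²) = 0.019956. Accumulating E over each segment gives final E = 1.5167.

G0 X0.00 Y0.00 Z11.52
G1 X11.00 Y0.00 E0.2195
G1 X11.00 Y27.00 E0.7583
G1 X0.00 Y27.00 E0.9778
G1 X0.00 Y0.00 E1.5167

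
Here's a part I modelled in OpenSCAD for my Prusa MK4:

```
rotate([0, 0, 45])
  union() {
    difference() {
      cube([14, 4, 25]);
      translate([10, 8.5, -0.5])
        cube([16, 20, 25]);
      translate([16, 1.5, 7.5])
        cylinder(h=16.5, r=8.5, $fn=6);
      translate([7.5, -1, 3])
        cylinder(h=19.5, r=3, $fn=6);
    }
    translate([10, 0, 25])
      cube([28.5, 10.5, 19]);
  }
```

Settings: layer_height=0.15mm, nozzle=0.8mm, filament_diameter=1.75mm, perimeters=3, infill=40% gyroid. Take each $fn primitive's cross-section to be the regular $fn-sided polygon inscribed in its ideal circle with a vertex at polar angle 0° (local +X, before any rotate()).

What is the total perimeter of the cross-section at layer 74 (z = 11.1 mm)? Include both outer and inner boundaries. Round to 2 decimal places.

24.20 mm

At z = 11.1 mm: the 14×4 cube contributes its full rectangle (perimeter 36.00 mm); the cube at (10, 8.5) (footprint 16×20) is included at this height (perimeter 72.00 mm); the cylinder at (16, 1.5): section is a regular 6-gon, circumradius r=8.5 (perimeter = 2·6·8.500·sin(180°/6) = 51.00 mm); the r=3 cylinder at (7.5, -1) contributes a regular 6-gon of circumradius 3 (perimeter = 2·6·3.000·sin(180°/6) = 18.00 mm); Taking the first minus the rest: starting from the 14×4 cube, the 16×20 cube at (10, 8.5) misses the remaining region (no effect); the r=8.5 cylinder at (16, 1.5) partially overlaps it — only the 23.55 mm² overlap (of its 187.71 mm²) is removed, clipping the outline; the r=3 cylinder at (7.5, -1) partially overlaps it — only the 3.79 mm² overlap (of its 23.38 mm²) is removed, clipping the outline — boundary = 24.20 mm; the cube at (10, 0) is not intersected at this z (z outside [25, 44]); Merging all regions: only the result so far is present, so the union is just that shape — boundary = 24.20 mm; (whole slice rotated 45° about Z — lengths, areas and connectivity unchanged). Overall, the cross-section is a single solid region. Total boundary length (outer) = 24.20 mm.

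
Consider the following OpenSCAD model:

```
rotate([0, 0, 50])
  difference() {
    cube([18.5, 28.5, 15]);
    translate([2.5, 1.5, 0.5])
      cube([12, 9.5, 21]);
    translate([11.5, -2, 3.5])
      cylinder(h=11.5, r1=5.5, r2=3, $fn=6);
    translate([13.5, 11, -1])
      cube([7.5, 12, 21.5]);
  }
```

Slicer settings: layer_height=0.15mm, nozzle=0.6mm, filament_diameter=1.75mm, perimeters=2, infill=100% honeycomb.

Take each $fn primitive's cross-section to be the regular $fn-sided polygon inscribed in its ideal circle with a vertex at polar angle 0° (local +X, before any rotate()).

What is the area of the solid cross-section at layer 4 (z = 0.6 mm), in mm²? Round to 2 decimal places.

353.25 mm²

At z = 0.6 mm: the cube (footprint 18.5×28.5) is included at this height (area 527.25 mm²); the cube at (2.5, 1.5) (footprint 12×9.5) is included at this height (area 114.00 mm²); the cone at (11.5, -2) is absent (z outside [3.5, 15]); the cube at (13.5, 11) (footprint 7.5×12) is included at this height (area 90.00 mm²); Subtracting the remaining from the first: starting from the 18.5×28.5 cube (527.25 mm²), the 12×9.5 cube at (2.5, 1.5) lies wholly inside it (removes its full 114.00 mm² and its 43.00 mm outline becomes a hole wall); the 7.5×12 cube at (13.5, 11) partially overlaps it — only the 60.00 mm² overlap (of its 90.00 mm²) is removed, clipping the outline — area = 353.25 mm²; (whole slice rotated 50° about Z — lengths, areas and connectivity unchanged). Overall, the cross-section is a single solid region. Net area = 353.25 mm².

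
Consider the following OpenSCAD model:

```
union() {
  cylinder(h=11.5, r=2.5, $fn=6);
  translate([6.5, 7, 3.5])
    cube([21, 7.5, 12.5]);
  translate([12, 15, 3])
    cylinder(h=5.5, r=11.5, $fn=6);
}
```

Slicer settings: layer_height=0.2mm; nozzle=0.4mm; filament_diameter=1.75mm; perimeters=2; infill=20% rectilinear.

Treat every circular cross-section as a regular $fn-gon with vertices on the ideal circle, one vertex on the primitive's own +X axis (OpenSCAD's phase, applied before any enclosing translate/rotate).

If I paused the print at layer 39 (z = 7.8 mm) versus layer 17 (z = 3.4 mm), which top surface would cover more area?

Layer 39 (z = 7.8): the r=2.5 cylinder contributes a regular 6-gon of circumradius 2.5 (area = (6/2)·2.500²·sin(360°/6) = 16.24 mm²); the cube at (6.5, 7) is present — its section is the full 21×7.5 rectangle (area 157.50 mm²); the r=11.5 cylinder at (12, 15) contributes a regular 6-gon of circumradius 11.5 (area = (6/2)·11.500²·sin(360°/6) = 343.60 mm²); Merging all regions: the regions partially overlap — summed areas 517.33 mm² minus the doubly-counted overlap 109.10 mm² gives 408.24 mm² — area = 408.24 mm². So its area = 408.24 mm². Layer 17 (z = 3.4): the r=2.5 cylinder contributes a regular 6-gon of circumradius 2.5 (area = (6/2)·2.500²·sin(360°/6) = 16.24 mm²); the cube at (6.5, 7) is absent (z outside [3.5, 16]); the r=11.5 cylinder at (12, 15) contributes a regular 6-gon of circumradius 11.5 (area = (6/2)·11.500²·sin(360°/6) = 343.60 mm²); Combining (union): the 2 present regions are separate (no shared area or edge), so areas and boundary lengths simply add and each stays a separate island — area = 359.83 mm². So its area = 359.83 mm². Layer 39 is larger (408.24 vs 359.83 mm²).

layer 39 (z = 7.8 mm)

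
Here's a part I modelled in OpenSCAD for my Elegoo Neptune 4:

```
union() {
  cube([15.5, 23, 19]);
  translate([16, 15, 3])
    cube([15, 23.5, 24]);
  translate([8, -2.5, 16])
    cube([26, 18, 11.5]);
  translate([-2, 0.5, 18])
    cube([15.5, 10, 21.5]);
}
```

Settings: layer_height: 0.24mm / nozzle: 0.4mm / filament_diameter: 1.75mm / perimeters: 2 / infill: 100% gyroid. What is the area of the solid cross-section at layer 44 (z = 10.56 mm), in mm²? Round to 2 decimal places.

At z = 10.56 mm: the 15.5×23 cube contributes its full rectangle (area 356.50 mm²); the 15×23.5 cube at (16, 15) contributes its full rectangle (area 352.50 mm²); the cube at (8, -2.5) is not intersected at this z (z outside [16, 27.5]); the cube at (-2, 0.5) is not intersected at this z (z outside [18, 39.5]); Combining (union): the 2 present regions are separate (no shared area or edge), so areas and boundary lengths simply add and each stays a separate island — area = 709.00 mm². Overall, the cross-section has 2 separate islands. Net area = 709.00 mm².

709.00 mm²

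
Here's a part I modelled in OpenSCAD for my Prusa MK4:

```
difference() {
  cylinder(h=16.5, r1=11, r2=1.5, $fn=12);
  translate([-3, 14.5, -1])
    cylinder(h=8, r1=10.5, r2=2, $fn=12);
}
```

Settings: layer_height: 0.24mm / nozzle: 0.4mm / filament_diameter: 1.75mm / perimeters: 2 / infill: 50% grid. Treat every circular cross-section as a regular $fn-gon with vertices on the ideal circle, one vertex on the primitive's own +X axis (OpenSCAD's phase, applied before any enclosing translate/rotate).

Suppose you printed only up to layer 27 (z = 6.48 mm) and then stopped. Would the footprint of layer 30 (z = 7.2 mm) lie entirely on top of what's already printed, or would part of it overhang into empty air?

entirely on top

Compare the two slices. At z = 6.48: the cone (r1=11→r2=1.5) has section circumradius 7.269 here — a regular 12-gon (area = (12/2)·7.269²·sin(360°/12) = 158.52 mm²); the cone at (-3, 14.5): at t=0.935 of its height the radius interpolates to r₁+(r₂−r₁)t = 2.552, giving a regular 12-gon of that circumradius (area = (12/2)·2.552²·sin(360°/12) = 19.55 mm²); After the difference (first − rest): starting from the cone (158.52 mm²), the cone at (-3, 14.5) misses the remaining region (no effect) — area = 158.52 mm². At z = 7.2: the cone: at t=0.436 of its height the radius interpolates to r₁+(r₂−r₁)t = 6.855, giving a regular 12-gon of that circumradius (area = (12/2)·6.855²·sin(360°/12) = 140.95 mm²); the cone at (-3, 14.5) is absent (z outside [-1, 7]); Subtracting the remaining from the first: none of the subtracted shapes is present at this height, so the cone is unchanged — area = 140.95 mm². Checking containment: the cross-section at z = 7.2 is a subset of the cross-section at z = 6.48.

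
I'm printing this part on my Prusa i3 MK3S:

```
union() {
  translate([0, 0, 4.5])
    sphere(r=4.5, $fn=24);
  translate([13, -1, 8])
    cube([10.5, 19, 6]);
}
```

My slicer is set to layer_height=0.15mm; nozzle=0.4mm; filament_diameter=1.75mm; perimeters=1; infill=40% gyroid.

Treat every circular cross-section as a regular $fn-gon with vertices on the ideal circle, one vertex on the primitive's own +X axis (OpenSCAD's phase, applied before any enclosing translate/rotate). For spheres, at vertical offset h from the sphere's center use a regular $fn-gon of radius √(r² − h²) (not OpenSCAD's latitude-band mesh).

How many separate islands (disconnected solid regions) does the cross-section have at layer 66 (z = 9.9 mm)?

1

At z = 9.9 mm: the sphere does not reach this height (|z−center|=5.400 > r=4.5); the 10.5×19 cube at (13, -1) contributes its full rectangle; Combining (union): only the 10.5×19 cube at (13, -1) is present, so the union is just that shape — 1 connected region. Overall, the cross-section is a single solid region. Island count = 1.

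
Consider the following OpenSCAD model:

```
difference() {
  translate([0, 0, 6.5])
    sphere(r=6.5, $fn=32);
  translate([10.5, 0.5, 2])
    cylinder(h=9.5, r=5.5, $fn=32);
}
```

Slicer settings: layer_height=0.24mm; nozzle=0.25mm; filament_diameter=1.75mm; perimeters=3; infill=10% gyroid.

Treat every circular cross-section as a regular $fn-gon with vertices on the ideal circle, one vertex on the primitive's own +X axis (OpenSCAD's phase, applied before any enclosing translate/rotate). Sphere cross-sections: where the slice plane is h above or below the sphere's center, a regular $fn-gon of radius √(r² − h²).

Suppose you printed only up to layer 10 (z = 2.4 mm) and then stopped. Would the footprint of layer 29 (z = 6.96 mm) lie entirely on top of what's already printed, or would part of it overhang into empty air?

part overhangs

Compare the two slices. At z = 2.4: the r=6.5 sphere slices to a regular 32-gon of circumradius 5.044 (√(r²−h²) with h=4.1 from center) (area = (32/2)·5.044²·sin(360°/32) = 79.41 mm²); the r=5.5 cylinder at (10.5, 0.5) gives a regular 32-gon of circumradius 5.5 (constant along its height) (area = (32/2)·5.500²·sin(360°/32) = 94.42 mm²); Taking the first minus the rest: starting from the r=6.5 sphere (79.41 mm²), the r=5.5 cylinder at (10.5, 0.5) misses the remaining region (no effect) — area = 79.41 mm². At z = 6.96: the r=6.5 sphere slices to a regular 32-gon of circumradius 6.484 (√(r²−h²) with h=0.46 from center) (area = (32/2)·6.484²·sin(360°/32) = 131.22 mm²); the r=5.5 cylinder at (10.5, 0.5) gives a regular 32-gon of circumradius 5.5 (constant along its height) (area = (32/2)·5.500²·sin(360°/32) = 94.42 mm²); Taking the first minus the rest: starting from the r=6.5 sphere (131.22 mm²), the r=5.5 cylinder at (10.5, 0.5) partially overlaps it — only the 5.47 mm² overlap (of its 94.42 mm²) is removed, clipping the outline — area = 125.75 mm². Checking containment: at z = 6.96 the cross-section extends beyond the z = 2.4 cross-section by about 46.34 mm².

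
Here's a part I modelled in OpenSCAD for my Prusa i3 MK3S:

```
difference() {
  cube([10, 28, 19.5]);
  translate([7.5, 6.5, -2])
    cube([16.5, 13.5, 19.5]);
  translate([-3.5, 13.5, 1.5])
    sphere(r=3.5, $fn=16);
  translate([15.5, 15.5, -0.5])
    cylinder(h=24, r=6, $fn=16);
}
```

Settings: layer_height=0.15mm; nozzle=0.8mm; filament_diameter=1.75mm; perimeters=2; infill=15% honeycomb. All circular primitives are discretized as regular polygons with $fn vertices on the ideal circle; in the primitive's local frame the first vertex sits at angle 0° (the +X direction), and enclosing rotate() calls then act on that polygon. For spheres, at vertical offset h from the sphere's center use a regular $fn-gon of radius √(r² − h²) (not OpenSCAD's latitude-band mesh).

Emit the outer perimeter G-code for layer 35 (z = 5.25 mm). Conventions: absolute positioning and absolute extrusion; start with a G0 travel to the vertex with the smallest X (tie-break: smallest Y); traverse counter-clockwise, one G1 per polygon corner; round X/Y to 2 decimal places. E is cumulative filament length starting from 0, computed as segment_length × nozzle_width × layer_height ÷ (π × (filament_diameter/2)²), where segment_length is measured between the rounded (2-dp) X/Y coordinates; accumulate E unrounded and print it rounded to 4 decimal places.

G0 X0.00 Y0.00 Z5.25
G1 X10.00 Y0.00 E0.4989
G1 X10.00 Y6.50 E0.8232
G1 X7.50 Y6.50 E0.9479
G1 X7.50 Y20.00 E1.6214
G1 X10.00 Y20.00 E1.7462
G1 X10.00 Y28.00 E2.1453
G1 X0.00 Y28.00 E2.6442
G1 X0.00 Y0.00 E4.0411

At z = 5.25 mm: the 10×28 cube contributes its full rectangle; the 16.5×13.5 cube at (7.5, 6.5) contributes its full rectangle; the sphere at (-3.5, 13.5) does not reach this height (|z−center|=3.750 > r=3.5); the cylinder at (15.5, 15.5): section is a regular 16-gon, circumradius r=6; After the difference (first − rest): starting from the 10×28 cube, the 16.5×13.5 cube at (7.5, 6.5) partially overlaps it — only the 33.75 mm² overlap (of its 222.75 mm²) is removed, clipping the outline; the r=6 cylinder at (15.5, 15.5) misses the remaining region (no effect) — 1 connected region. The outline is a single polygon with 8 vertices. Extrusion per mm of travel: 0.8 × 0.15 / (π × 0.875²) = 0.049890. Accumulating E over each segment gives final E = 4.0411.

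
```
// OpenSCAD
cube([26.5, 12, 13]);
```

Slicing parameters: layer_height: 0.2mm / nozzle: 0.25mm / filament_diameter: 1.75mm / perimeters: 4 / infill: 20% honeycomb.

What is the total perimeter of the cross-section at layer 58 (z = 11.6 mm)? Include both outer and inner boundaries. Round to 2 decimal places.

At z = 11.6 mm: the 26.5×12 cube contributes its full rectangle (perimeter 77.00 mm). Overall, the cross-section is a single solid region. Total boundary length (outer) = 77.00 mm.

77.00 mm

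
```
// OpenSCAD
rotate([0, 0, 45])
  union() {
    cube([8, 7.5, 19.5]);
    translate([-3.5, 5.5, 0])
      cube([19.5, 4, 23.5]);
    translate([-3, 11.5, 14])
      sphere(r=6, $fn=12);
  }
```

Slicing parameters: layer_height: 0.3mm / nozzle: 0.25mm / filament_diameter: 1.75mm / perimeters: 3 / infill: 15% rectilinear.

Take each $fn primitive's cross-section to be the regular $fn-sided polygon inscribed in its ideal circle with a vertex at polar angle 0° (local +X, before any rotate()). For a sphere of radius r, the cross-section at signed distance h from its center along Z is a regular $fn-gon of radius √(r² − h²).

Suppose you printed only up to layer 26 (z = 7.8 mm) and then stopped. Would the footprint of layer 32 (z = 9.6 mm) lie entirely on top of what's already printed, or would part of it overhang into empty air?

part overhangs

Compare the two slices. At z = 7.8: the 8×7.5 cube contributes its full rectangle (area 60.00 mm²); the cube at (-3.5, 5.5) (footprint 19.5×4) is included at this height (area 78.00 mm²); the sphere at (-3, 11.5) is not intersected at this z (|z−center|=6.200 > r=6); Taking the union: the regions partially overlap — summed areas 138.00 mm² minus the doubly-counted overlap 16.00 mm² gives 122.00 mm² — area = 122.00 mm²; (whole slice rotated 45° about Z — lengths, areas and connectivity unchanged). At z = 9.6: the 8×7.5 cube contributes its full rectangle (area 60.00 mm²); the 19.5×4 cube at (-3.5, 5.5) contributes its full rectangle (area 78.00 mm²); the sphere at (-3, 11.5): section is a regular 12-gon, circumradius = √(r²−h²) = √(6²−4.4²) = 4.079 (area = (12/2)·4.079²·sin(360°/12) = 49.92 mm²); Combining (union): the regions partially overlap — summed areas 187.92 mm² minus the doubly-counted overlap 21.86 mm² gives 166.06 mm² — area = 166.06 mm²; (rotated 45° about Z; rotation is an isometry so areas/perimeters/island counts are preserved). Checking containment: at z = 9.6 the cross-section extends beyond the z = 7.8 cross-section by about 44.06 mm².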